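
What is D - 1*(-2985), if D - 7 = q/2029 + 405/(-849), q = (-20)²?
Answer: 1717866629/574207 ≈ 2991.7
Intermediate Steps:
q = 400
D = 3858734/574207 (D = 7 + (400/2029 + 405/(-849)) = 7 + (400*(1/2029) + 405*(-1/849)) = 7 + (400/2029 - 135/283) = 7 - 160715/574207 = 3858734/574207 ≈ 6.7201)
D - 1*(-2985) = 3858734/574207 - 1*(-2985) = 3858734/574207 + 2985 = 1717866629/574207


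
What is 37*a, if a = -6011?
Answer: -222407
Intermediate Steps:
37*a = 37*(-6011) = -222407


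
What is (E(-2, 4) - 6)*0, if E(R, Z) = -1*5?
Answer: 0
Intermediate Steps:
E(R, Z) = -5
(E(-2, 4) - 6)*0 = (-5 - 6)*0 = -11*0 = 0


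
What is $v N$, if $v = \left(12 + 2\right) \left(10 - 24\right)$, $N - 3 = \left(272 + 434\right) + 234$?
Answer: $-184828$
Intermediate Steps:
$N = 943$ ($N = 3 + \left(\left(272 + 434\right) + 234\right) = 3 + \left(706 + 234\right) = 3 + 940 = 943$)
$v = -196$ ($v = 14 \left(-14\right) = -196$)
$v N = \left(-196\right) 943 = -184828$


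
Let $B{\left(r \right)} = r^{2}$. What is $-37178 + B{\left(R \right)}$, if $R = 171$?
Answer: $-7937$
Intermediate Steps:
$-37178 + B{\left(R \right)} = -37178 + 171^{2} = -37178 + 29241 = -7937$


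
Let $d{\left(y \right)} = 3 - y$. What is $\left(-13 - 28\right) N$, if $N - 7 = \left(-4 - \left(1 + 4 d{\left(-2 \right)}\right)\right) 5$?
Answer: $4838$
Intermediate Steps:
$N = -118$ ($N = 7 + \left(-4 + \left(\left(1 + \left(2 - 4\right)\right) - 4 \left(3 - -2\right)\right)\right) 5 = 7 + \left(-4 + \left(\left(1 - 2\right) - 4 \left(3 + 2\right)\right)\right) 5 = 7 + \left(-4 - 21\right) 5 = 7 - 125 = -118$)
$\left(-13 - 28\right) N = \left(-13 - 28\right) \left(-118\right) = \left(-41\right) \left(-118\right) = 4838$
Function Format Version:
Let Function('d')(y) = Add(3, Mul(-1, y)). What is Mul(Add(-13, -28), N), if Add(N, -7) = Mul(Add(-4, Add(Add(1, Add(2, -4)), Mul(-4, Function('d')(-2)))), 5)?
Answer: 4838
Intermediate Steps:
N = -118 (N = Add(7, Mul(Add(-4, Add(Add(1, Add(2, -4)), Mul(-4, Add(3, Mul(-1, -2))))), 5)) = Add(7, Mul(Add(-4, Add(Add(1, -2), Mul(-4, Add(3, 2)))), 5)) = Add(7, Mul(Add(-4, Add(-1, Mul(-4, 5))), 5)) = Add(7, Mul(Add(-4, Add(-1, -20)), 5)) = Add(7, Mul(Add(-4, -21), 5)) = Add(7, Mul(-25, 5)) = Add(7, -125) = -118)
Mul(Add(-13, -28), N) = Mul(Add(-13, -28), -118) = Mul(-41, -118) = 4838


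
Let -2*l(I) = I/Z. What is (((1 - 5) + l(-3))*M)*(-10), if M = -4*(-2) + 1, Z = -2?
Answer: 855/2 ≈ 427.50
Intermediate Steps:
l(I) = I/4 (l(I) = -I/(2*(-2)) = -I*(-1)/(2*2) = -(-1)*I/4 = I/4)
M = 9 (M = 8 + 1 = 9)
(((1 - 5) + l(-3))*M)*(-10) = (((1 - 5) + (¼)*(-3))*9)*(-10) = ((-4 - ¾)*9)*(-10) = -19/4*9*(-10) = -171/4*(-10) = 855/2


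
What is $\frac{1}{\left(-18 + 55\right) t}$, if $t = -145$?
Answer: $- \frac{1}{5365} \approx -0.00018639$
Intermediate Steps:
$\frac{1}{\left(-18 + 55\right) t} = \frac{1}{\left(-18 + 55\right) \left(-145\right)} = \frac{1}{37 \left(-145\right)} = \frac{1}{-5365} = - \frac{1}{5365}$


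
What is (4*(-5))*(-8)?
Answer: 160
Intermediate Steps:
(4*(-5))*(-8) = -20*(-8) = 160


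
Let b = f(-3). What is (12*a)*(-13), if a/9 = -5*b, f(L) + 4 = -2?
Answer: -42120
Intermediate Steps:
f(L) = -6 (f(L) = -4 - 2 = -6)
b = -6
a = 270 (a = 9*(-5*(-6)) = 9*30 = 270)
(12*a)*(-13) = (12*270)*(-13) = 3240*(-13) = -42120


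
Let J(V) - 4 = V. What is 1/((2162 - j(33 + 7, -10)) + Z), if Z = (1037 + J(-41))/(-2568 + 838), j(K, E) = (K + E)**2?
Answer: 173/218226 ≈ 0.00079276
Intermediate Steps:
j(K, E) = (E + K)**2
J(V) = 4 + V
Z = -100/173 (Z = (1037 + (4 - 41))/(-2568 + 838) = (1037 - 37)/(-1730) = 1000*(-1/1730) = -100/173 ≈ -0.57803)
1/((2162 - j(33 + 7, -10)) + Z) = 1/((2162 - (-10 + (33 + 7))**2) - 100/173) = 1/((2162 - (-10 + 40)**2) - 100/173) = 1/((2162 - 1*30**2) - 100/173) = 1/((2162 - 1*900) - 100/173) = 1/((2162 - 900) - 100/173) = 1/(1262 - 100/173) = 1/(218226/173) = 173/218226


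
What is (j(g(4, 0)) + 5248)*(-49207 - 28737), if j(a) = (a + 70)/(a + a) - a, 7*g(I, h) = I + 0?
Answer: -2896730302/7 ≈ -4.1382e+8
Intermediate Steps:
g(I, h) = I/7 (g(I, h) = (I + 0)/7 = I/7)
j(a) = -a + (70 + a)/(2*a) (j(a) = (70 + a)/((2*a)) - a = (70 + a)*(1/(2*a)) - a = (70 + a)/(2*a) - a = -a + (70 + a)/(2*a))
(j(g(4, 0)) + 5248)*(-49207 - 28737) = ((½ - 4/7 + 35/(((⅐)*4))) + 5248)*(-49207 - 28737) = ((½ - 1*4/7 + 35/(4/7)) + 5248)*(-77944) = ((½ - 4/7 + 35*(7/4)) + 5248)*(-77944) = ((½ - 4/7 + 245/4) + 5248)*(-77944) = (1713/28 + 5248)*(-77944) = (148657/28)*(-77944) = -2896730302/7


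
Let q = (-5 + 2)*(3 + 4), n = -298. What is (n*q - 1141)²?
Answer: 26183689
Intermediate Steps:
q = -21 (q = -3*7 = -21)
(n*q - 1141)² = (-298*(-21) - 1141)² = (6258 - 1141)² = 5117² = 26183689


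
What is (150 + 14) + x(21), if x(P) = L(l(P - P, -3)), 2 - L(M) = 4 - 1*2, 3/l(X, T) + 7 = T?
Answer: 164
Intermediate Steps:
l(X, T) = 3/(-7 + T)
L(M) = 0 (L(M) = 2 - (4 - 1*2) = 2 - (4 - 2) = 2 - 1*2 = 2 - 2 = 0)
x(P) = 0
(150 + 14) + x(21) = (150 + 14) + 0 = 164 + 0 = 164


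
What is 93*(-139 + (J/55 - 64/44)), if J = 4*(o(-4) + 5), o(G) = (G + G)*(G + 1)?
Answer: -707637/55 ≈ -12866.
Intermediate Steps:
o(G) = 2*G*(1 + G) (o(G) = (2*G)*(1 + G) = 2*G*(1 + G))
J = 116 (J = 4*(2*(-4)*(1 - 4) + 5) = 4*(2*(-4)*(-3) + 5) = 4*(24 + 5) = 4*29 = 116)
93*(-139 + (J/55 - 64/44)) = 93*(-139 + (116/55 - 64/44)) = 93*(-139 + (116*(1/55) - 64*1/44)) = 93*(-139 + (116/55 - 16/11)) = 93*(-139 + 36/55) = 93*(-7609/55) = -707637/55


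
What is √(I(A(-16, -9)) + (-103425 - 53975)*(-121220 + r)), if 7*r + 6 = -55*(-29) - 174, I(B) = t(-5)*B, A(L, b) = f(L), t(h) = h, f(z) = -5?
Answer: 5*√37334493049/7 ≈ 1.3802e+5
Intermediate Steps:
A(L, b) = -5
I(B) = -5*B
r = 1415/7 (r = -6/7 + (-55*(-29) - 174)/7 = -6/7 + (1595 - 174)/7 = -6/7 + (⅐)*1421 = -6/7 + 203 = 1415/7 ≈ 202.14)
√(I(A(-16, -9)) + (-103425 - 53975)*(-121220 + r)) = √(-5*(-5) + (-103425 - 53975)*(-121220 + 1415/7)) = √(25 - 157400*(-847125/7)) = √(25 + 133337475000/7) = √(133337475175/7) = 5*√37334493049/7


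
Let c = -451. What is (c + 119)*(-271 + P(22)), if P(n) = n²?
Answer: -70716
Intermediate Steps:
(c + 119)*(-271 + P(22)) = (-451 + 119)*(-271 + 22²) = -332*(-271 + 484) = -332*213 = -70716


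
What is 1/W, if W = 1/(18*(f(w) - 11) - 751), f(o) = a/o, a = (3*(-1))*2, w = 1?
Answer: -1057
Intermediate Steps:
a = -6 (a = -3*2 = -6)
f(o) = -6/o
W = -1/1057 (W = 1/(18*(-6/1 - 11) - 751) = 1/(18*(-6*1 - 11) - 751) = 1/(18*(-6 - 11) - 751) = 1/(18*(-17) - 751) = 1/(-306 - 751) = 1/(-1057) = -1/1057 ≈ -0.00094607)
1/W = 1/(-1/1057) = -1057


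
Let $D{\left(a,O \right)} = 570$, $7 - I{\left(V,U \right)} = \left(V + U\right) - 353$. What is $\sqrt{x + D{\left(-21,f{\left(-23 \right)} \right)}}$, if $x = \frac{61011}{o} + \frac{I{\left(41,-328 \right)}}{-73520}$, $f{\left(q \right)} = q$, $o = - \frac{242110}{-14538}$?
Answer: $\frac{\sqrt{838336725873826996355}}{444998180} \approx 65.066$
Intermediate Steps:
$o = \frac{121055}{7269}$ ($o = \left(-242110\right) \left(- \frac{1}{14538}\right) = \frac{121055}{7269} \approx 16.654$)
$I{\left(V,U \right)} = 360 - U - V$ ($I{\left(V,U \right)} = 7 - \left(\left(V + U\right) - 353\right) = 7 - \left(\left(U + V\right) - 353\right) = 7 - \left(-353 + U + V\right) = 360 - U - V$)
$x = \frac{6521045988619}{1779992720}$ ($x = \frac{61011}{\frac{121055}{7269}} + \frac{360 - -328 - 41}{-73520} = 61011 \cdot \frac{7269}{121055} + \left(360 + 328 - 41\right) \left(- \frac{1}{73520}\right) = \frac{443488959}{121055} + 647 \left(- \frac{1}{73520}\right) = \frac{443488959}{121055} - \frac{647}{73520} = \frac{6521045988619}{1779992720} \approx 3663.5$)
$\sqrt{x + D{\left(-21,f{\left(-23 \right)} \right)}} = \sqrt{\frac{6521045988619}{1779992720} + 570} = \sqrt{\frac{7535641839019}{1779992720}} = \frac{\sqrt{838336725873826996355}}{444998180}$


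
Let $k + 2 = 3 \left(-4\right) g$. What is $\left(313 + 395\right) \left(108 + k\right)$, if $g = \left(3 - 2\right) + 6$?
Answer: $15576$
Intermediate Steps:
$g = 7$ ($g = 1 + 6 = 7$)
$k = -86$ ($k = -2 + 3 \left(-4\right) 7 = -2 - 84 = -86$)
$\left(313 + 395\right) \left(108 + k\right) = \left(313 + 395\right) \left(108 - 86\right) = 708 \cdot 22 = 15576$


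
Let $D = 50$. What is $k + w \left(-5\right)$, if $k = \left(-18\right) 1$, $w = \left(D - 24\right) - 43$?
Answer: $67$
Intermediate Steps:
$w = -17$ ($w = \left(50 - 24\right) - 43 = 26 - 43 = -17$)
$k = -18$
$k + w \left(-5\right) = -18 - -85 = -18 + 85 = 67$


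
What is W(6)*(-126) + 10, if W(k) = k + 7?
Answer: -1628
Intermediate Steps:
W(k) = 7 + k
W(6)*(-126) + 10 = (7 + 6)*(-126) + 10 = 13*(-126) + 10 = -1638 + 10 = -1628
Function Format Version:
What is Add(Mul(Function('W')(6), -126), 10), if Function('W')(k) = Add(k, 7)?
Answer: -1628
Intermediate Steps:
Function('W')(k) = Add(7, k)
Add(Mul(Function('W')(6), -126), 10) = Add(Mul(Add(7, 6), -126), 10) = Add(Mul(13, -126), 10) = Add(-1638, 10) = -1628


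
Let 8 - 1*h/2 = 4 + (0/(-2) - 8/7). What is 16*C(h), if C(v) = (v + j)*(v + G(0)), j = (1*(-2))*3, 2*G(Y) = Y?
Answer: 34560/49 ≈ 705.31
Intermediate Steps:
h = 72/7 (h = 16 - 2*(4 + (0/(-2) - 8/7)) = 16 - 2*(4 + (0*(-1/2) - 8*1/7)) = 16 - 2*(4 + (0 - 8/7)) = 16 - 2*(4 - 8/7) = 16 - 2*20/7 = 16 - 40/7 = 72/7 ≈ 10.286)
G(Y) = Y/2
j = -6 (j = -2*3 = -6)
C(v) = v*(-6 + v) (C(v) = (v - 6)*(v + (1/2)*0) = (-6 + v)*(v + 0) = (-6 + v)*v = v*(-6 + v))
16*C(h) = 16*(72*(-6 + 72/7)/7) = 16*((72/7)*(30/7)) = 16*(2160/49) = 34560/49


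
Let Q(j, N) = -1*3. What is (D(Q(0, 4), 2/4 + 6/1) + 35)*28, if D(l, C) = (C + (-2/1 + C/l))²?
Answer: 10192/9 ≈ 1132.4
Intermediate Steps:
Q(j, N) = -3
D(l, C) = (-2 + C + C/l)² (D(l, C) = (C + (-2*1 + C/l))² = (C + (-2 + C/l))² = (-2 + C + C/l)²)
(D(Q(0, 4), 2/4 + 6/1) + 35)*28 = (((2/4 + 6/1) - 2*(-3) + (2/4 + 6/1)*(-3))²/(-3)² + 35)*28 = (((2*(¼) + 6*1) + 6 + (2*(¼) + 6*1)*(-3))²/9 + 35)*28 = (((½ + 6) + 6 + (½ + 6)*(-3))²/9 + 35)*28 = ((13/2 + 6 + (13/2)*(-3))²/9 + 35)*28 = ((13/2 + 6 - 39/2)²/9 + 35)*28 = ((⅑)*(-7)² + 35)*28 = ((⅑)*49 + 35)*28 = (49/9 + 35)*28 = (364/9)*28 = 10192/9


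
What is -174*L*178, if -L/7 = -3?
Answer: -650412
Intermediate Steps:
L = 21 (L = -7*(-3) = 21)
-174*L*178 = -174*21*178 = -3654*178 = -650412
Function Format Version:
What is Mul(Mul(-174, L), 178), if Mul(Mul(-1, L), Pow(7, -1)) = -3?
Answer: -650412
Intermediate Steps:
L = 21 (L = Mul(-7, -3) = 21)
Mul(Mul(-174, L), 178) = Mul(Mul(-174, 21), 178) = Mul(-3654, 178) = -650412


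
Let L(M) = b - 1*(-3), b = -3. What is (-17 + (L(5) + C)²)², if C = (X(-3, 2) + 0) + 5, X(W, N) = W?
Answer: 169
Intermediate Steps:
C = 2 (C = (-3 + 0) + 5 = -3 + 5 = 2)
L(M) = 0 (L(M) = -3 - 1*(-3) = -3 + 3 = 0)
(-17 + (L(5) + C)²)² = (-17 + (0 + 2)²)² = (-17 + 2²)² = (-17 + 4)² = (-13)² = 169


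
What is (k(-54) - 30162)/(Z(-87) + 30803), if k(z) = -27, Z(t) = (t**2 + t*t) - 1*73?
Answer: -30189/45868 ≈ -0.65817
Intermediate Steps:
Z(t) = -73 + 2*t**2 (Z(t) = (t**2 + t**2) - 73 = 2*t**2 - 73 = -73 + 2*t**2)
(k(-54) - 30162)/(Z(-87) + 30803) = (-27 - 30162)/((-73 + 2*(-87)**2) + 30803) = -30189/((-73 + 2*7569) + 30803) = -30189/((-73 + 15138) + 30803) = -30189/(15065 + 30803) = -30189/45868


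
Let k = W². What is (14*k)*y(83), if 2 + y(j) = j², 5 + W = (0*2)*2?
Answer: 2410450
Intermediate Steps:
W = -5 (W = -5 + (0*2)*2 = -5 + 0*2 = -5 + 0 = -5)
k = 25 (k = (-5)² = 25)
y(j) = -2 + j²
(14*k)*y(83) = (14*25)*(-2 + 83²) = 350*(-2 + 6889) = 350*6887 = 2410450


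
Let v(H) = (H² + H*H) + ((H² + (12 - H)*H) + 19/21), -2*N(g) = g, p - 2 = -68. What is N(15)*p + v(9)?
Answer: 16084/21 ≈ 765.90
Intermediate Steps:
p = -66 (p = 2 - 68 = -66)
N(g) = -g/2
v(H) = 19/21 + 3*H² + H*(12 - H) (v(H) = (H² + H²) + ((H² + H*(12 - H)) + 19*(1/21)) = 2*H² + ((H² + H*(12 - H)) + 19/21) = 2*H² + (19/21 + H² + H*(12 - H)) = 19/21 + 3*H² + H*(12 - H))
N(15)*p + v(9) = -½*15*(-66) + (19/21 + 2*9² + 12*9) = -15/2*(-66) + (19/21 + 2*81 + 108) = 495 + (19/21 + 162 + 108) = 495 + 5689/21 = 16084/21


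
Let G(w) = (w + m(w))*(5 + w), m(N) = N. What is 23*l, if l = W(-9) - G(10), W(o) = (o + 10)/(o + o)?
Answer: -124223/18 ≈ -6901.3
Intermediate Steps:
W(o) = (10 + o)/(2*o) (W(o) = (10 + o)/((2*o)) = (10 + o)*(1/(2*o)) = (10 + o)/(2*o))
G(w) = 2*w*(5 + w) (G(w) = (w + w)*(5 + w) = (2*w)*(5 + w) = 2*w*(5 + w))
l = -5401/18 (l = (1/2)*(10 - 9)/(-9) - 2*10*(5 + 10) = (1/2)*(-1/9)*1 - 2*10*15 = -1/18 - 1*300 = -1/18 - 300 = -5401/18 ≈ -300.06)
23*l = 23*(-5401/18) = -124223/18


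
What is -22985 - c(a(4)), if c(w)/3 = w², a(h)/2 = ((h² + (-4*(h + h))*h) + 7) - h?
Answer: -165557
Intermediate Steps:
a(h) = 14 - 14*h² - 2*h (a(h) = 2*(((h² + (-4*(h + h))*h) + 7) - h) = 2*(((h² + (-8*h)*h) + 7) - h) = 2*(((h² - 8*h²) + 7) - h) = 2*((-7*h² + 7) - h) = 2*((7 - 7*h²) - h) = 2*(7 - h - 7*h²) = 14 - 14*h² - 2*h)
c(w) = 3*w²
-22985 - c(a(4)) = -22985 - 3*(14 - 14*4² - 2*4)² = -22985 - 3*(14 - 14*16 - 8)² = -22985 - 3*(14 - 224 - 8)² = -22985 - 3*(-218)² = -22985 - 3*47524 = -22985 - 1*142572 = -22985 - 142572 = -165557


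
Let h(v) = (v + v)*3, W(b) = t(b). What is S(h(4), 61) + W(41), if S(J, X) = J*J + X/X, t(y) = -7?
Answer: 570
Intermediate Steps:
W(b) = -7
h(v) = 6*v (h(v) = (2*v)*3 = 6*v)
S(J, X) = 1 + J**2 (S(J, X) = J**2 + 1 = 1 + J**2)
S(h(4), 61) + W(41) = (1 + (6*4)**2) - 7 = (1 + 24**2) - 7 = (1 + 576) - 7 = 577 - 7 = 570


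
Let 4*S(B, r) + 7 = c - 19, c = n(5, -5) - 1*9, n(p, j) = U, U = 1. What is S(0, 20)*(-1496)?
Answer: 12716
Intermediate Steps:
n(p, j) = 1
c = -8 (c = 1 - 1*9 = 1 - 9 = -8)
S(B, r) = -17/2 (S(B, r) = -7/4 + (-8 - 19)/4 = -7/4 + (1/4)*(-27) = -7/4 - 27/4 = -17/2)
S(0, 20)*(-1496) = -17/2*(-1496) = 12716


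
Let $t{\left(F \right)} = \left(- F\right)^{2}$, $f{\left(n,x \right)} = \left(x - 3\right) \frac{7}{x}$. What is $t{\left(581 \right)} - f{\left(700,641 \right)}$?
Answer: $\frac{216372135}{641} \approx 3.3755 \cdot 10^{5}$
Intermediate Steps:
$f{\left(n,x \right)} = \frac{7 \left(-3 + x\right)}{x}$ ($f{\left(n,x \right)} = \left(-3 + x\right) \frac{7}{x} = \frac{7 \left(-3 + x\right)}{x}$)
$t{\left(F \right)} = F^{2}$
$t{\left(581 \right)} - f{\left(700,641 \right)} = 581^{2} - \left(7 - \frac{21}{641}\right) = 337561 - \left(7 - \frac{21}{641}\right) = 337561 - \frac{4466}{641} = \frac{216372135}{641}$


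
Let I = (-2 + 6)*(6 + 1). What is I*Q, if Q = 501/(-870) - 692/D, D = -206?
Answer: 1163946/14935 ≈ 77.934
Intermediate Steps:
I = 28 (I = 4*7 = 28)
Q = 83139/29870 (Q = 501/(-870) - 692/(-206) = 501*(-1/870) - 692*(-1/206) = -167/290 + 346/103 = 83139/29870 ≈ 2.7834)
I*Q = 28*(83139/29870) = 1163946/14935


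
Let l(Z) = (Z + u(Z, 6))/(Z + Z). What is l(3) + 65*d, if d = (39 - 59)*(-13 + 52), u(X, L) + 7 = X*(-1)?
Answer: -304207/6 ≈ -50701.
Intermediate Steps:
u(X, L) = -7 - X (u(X, L) = -7 + X*(-1) = -7 - X)
l(Z) = -7/(2*Z) (l(Z) = (Z + (-7 - Z))/(Z + Z) = -7*1/(2*Z) = -7/(2*Z))
d = -780 (d = -20*39 = -780)
l(3) + 65*d = -7/2/3 + 65*(-780) = -7/2*1/3 - 50700 = -7/6 - 50700 = -304207/6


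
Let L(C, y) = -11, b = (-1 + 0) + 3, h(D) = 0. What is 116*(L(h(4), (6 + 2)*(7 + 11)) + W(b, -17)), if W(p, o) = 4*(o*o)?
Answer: 132820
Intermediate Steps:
b = 2 (b = -1 + 3 = 2)
W(p, o) = 4*o²
116*(L(h(4), (6 + 2)*(7 + 11)) + W(b, -17)) = 116*(-11 + 4*(-17)²) = 116*(-11 + 4*289) = 116*(-11 + 1156) = 116*1145 = 132820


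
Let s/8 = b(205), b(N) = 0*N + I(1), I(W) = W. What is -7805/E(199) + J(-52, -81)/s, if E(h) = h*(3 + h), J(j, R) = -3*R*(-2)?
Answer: -4899667/80396 ≈ -60.944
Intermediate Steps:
b(N) = 1 (b(N) = 0*N + 1 = 0 + 1 = 1)
J(j, R) = 6*R
s = 8 (s = 8*1 = 8)
-7805/E(199) + J(-52, -81)/s = -7805*1/(199*(3 + 199)) + (6*(-81))/8 = -7805/(199*202) - 486*⅛ = -7805/40198 - 243/4 = -4899667/80396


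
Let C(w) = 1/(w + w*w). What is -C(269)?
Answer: -1/72630 ≈ -1.3768e-5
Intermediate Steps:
C(w) = 1/(w + w**2)
-C(269) = -1/(269*(1 + 269)) = -1/(269*270) = -1*1/72630 = -1/72630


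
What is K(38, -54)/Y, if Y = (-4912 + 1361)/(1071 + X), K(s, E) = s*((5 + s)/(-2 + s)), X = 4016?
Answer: -4156079/63918 ≈ -65.022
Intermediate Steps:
K(s, E) = s*(5 + s)/(-2 + s) (K(s, E) = s*((5 + s)/(-2 + s)) = s*(5 + s)/(-2 + s))
Y = -3551/5087 (Y = (-4912 + 1361)/(1071 + 4016) = -3551/5087 ≈ -0.69805)
K(38, -54)/Y = (38*(5 + 38)/(-2 + 38))/(-3551/5087) = (38*43/36)*(-5087/3551) = (38*(1/36)*43)*(-5087/3551) = (817/18)*(-5087/3551) = -4156079/63918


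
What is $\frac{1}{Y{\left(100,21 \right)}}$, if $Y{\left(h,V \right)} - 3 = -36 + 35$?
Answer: $\frac{1}{2} \approx 0.5$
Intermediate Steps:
$Y{\left(h,V \right)} = 2$ ($Y{\left(h,V \right)} = 3 + \left(-36 + 35\right) = 3 - 1 = 2$)
$\frac{1}{Y{\left(100,21 \right)}} = \frac{1}{2}$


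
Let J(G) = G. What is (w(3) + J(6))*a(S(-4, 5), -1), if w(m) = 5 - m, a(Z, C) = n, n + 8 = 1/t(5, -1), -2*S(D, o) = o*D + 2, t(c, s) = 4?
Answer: -62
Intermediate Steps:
S(D, o) = -1 - D*o/2 (S(D, o) = -(o*D + 2)/2 = -(D*o + 2)/2 = -(2 + D*o)/2 = -1 - D*o/2)
n = -31/4 (n = -8 + 1/4 = -8 + ¼ = -31/4 ≈ -7.7500)
a(Z, C) = -31/4
(w(3) + J(6))*a(S(-4, 5), -1) = ((5 - 1*3) + 6)*(-31/4) = ((5 - 3) + 6)*(-31/4) = (2 + 6)*(-31/4) = 8*(-31/4) = -62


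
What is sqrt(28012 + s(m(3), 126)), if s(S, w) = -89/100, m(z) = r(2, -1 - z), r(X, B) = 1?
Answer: sqrt(2801111)/10 ≈ 167.37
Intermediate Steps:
m(z) = 1
s(S, w) = -89/100 (s(S, w) = -89*1/100 = -89/100)
sqrt(28012 + s(m(3), 126)) = sqrt(28012 - 89/100) = sqrt(2801111/100) = sqrt(2801111)/10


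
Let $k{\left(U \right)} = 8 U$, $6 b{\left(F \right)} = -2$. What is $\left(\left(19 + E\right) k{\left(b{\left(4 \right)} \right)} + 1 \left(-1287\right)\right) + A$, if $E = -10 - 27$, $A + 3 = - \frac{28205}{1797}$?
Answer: $- \frac{2260079}{1797} \approx -1257.7$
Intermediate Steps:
$b{\left(F \right)} = - \frac{1}{3}$ ($b{\left(F \right)} = \frac{1}{6} \left(-2\right) = - \frac{1}{3}$)
$A = - \frac{33596}{1797}$ ($A = -3 - \frac{28205}{1797} = - \frac{33596}{1797} \approx -18.696$)
$E = -37$ ($E = -10 - 27 = -37$)
$\left(\left(19 + E\right) k{\left(b{\left(4 \right)} \right)} + 1 \left(-1287\right)\right) + A = \left(\left(19 - 37\right) 8 \left(- \frac{1}{3}\right) + 1 \left(-1287\right)\right) - \frac{33596}{1797} = \left(\left(-18\right) \left(- \frac{8}{3}\right) - 1287\right) - \frac{33596}{1797} = \left(48 - 1287\right) - \frac{33596}{1797} = -1239 - \frac{33596}{1797} = - \frac{2260079}{1797}$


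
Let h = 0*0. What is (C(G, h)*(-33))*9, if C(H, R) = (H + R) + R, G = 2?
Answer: -594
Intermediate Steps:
h = 0
C(H, R) = H + 2*R
(C(G, h)*(-33))*9 = ((2 + 2*0)*(-33))*9 = ((2 + 0)*(-33))*9 = (2*(-33))*9 = -66*9 = -594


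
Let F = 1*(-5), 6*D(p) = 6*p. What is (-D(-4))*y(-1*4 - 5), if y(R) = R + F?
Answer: -56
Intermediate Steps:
D(p) = p (D(p) = (6*p)/6 = p)
F = -5
y(R) = -5 + R (y(R) = R - 5 = -5 + R)
(-D(-4))*y(-1*4 - 5) = (-1*(-4))*(-5 + (-1*4 - 5)) = 4*(-5 + (-4 - 5)) = 4*(-5 - 9) = 4*(-14) = -56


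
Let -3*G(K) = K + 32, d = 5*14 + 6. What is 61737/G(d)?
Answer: -20579/12 ≈ -1714.9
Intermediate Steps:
d = 76 (d = 70 + 6 = 76)
G(K) = -32/3 - K/3 (G(K) = -(K + 32)/3 = -(32 + K)/3 = -32/3 - K/3)
61737/G(d) = 61737/(-32/3 - ⅓*76) = 61737/(-32/3 - 76/3) = 61737/(-36) = 61737*(-1/36) = -20579/12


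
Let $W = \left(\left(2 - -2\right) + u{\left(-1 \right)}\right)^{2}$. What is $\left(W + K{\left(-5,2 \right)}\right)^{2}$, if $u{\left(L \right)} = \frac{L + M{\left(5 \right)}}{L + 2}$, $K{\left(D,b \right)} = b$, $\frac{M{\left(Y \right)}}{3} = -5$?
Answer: $21316$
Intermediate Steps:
$M{\left(Y \right)} = -15$ ($M{\left(Y \right)} = 3 \left(-5\right) = -15$)
$u{\left(L \right)} = \frac{-15 + L}{2 + L}$ ($u{\left(L \right)} = \frac{L - 15}{L + 2} = \frac{-15 + L}{2 + L}$)
$W = 144$ ($W = \left(\left(2 - -2\right) + \frac{-15 - 1}{2 - 1}\right)^{2} = \left(\left(2 + 2\right) + 1^{-1} \left(-16\right)\right)^{2} = \left(4 + 1 \left(-16\right)\right)^{2} = \left(4 - 16\right)^{2} = \left(-12\right)^{2} = 144$)
$\left(W + K{\left(-5,2 \right)}\right)^{2} = \left(144 + 2\right)^{2} = 146^{2} = 21316$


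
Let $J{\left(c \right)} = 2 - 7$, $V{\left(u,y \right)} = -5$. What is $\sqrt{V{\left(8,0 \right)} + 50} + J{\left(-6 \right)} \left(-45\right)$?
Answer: $225 + 3 \sqrt{5} \approx 231.71$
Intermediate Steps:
$J{\left(c \right)} = -5$ ($J{\left(c \right)} = 2 - 7 = -5$)
$\sqrt{V{\left(8,0 \right)} + 50} + J{\left(-6 \right)} \left(-45\right) = \sqrt{-5 + 50} - -225 = \sqrt{45} + 225 = 3 \sqrt{5} + 225 = 225 + 3 \sqrt{5}$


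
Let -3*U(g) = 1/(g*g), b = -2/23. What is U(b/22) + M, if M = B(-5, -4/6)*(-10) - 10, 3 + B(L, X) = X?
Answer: -63929/3 ≈ -21310.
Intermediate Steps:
B(L, X) = -3 + X
b = -2/23 (b = -2*1/23 = -2/23 ≈ -0.086957)
U(g) = -1/(3*g**2) (U(g) = -1/(3*g*g) = -1/(3*g**2))
M = 80/3 (M = (-3 - 4/6)*(-10) - 10 = (-3 - 4*1/6)*(-10) - 10 = (-3 - 2/3)*(-10) - 10 = -11/3*(-10) - 10 = 110/3 - 10 = 80/3 ≈ 26.667)
U(b/22) + M = -1/(3*(-2/23/22)**2) + 80/3 = -1/(3*(-2/23*1/22)**2) + 80/3 = -1/(3*(-1/253)**2) + 80/3 = -1/3*64009 + 80/3 = -64009/3 + 80/3 = -63929/3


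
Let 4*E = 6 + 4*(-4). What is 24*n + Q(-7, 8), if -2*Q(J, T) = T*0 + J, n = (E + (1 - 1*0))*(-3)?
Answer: 223/2 ≈ 111.50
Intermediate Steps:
E = -5/2 (E = (6 + 4*(-4))/4 = (6 - 16)/4 = (1/4)*(-10) = -5/2 ≈ -2.5000)
n = 9/2 (n = (-5/2 + (1 - 1*0))*(-3) = (-5/2 + (1 + 0))*(-3) = (-5/2 + 1)*(-3) = -3/2*(-3) = 9/2 ≈ 4.5000)
Q(J, T) = -J/2 (Q(J, T) = -(T*0 + J)/2 = -(0 + J)/2 = -J/2)
24*n + Q(-7, 8) = 24*(9/2) - 1/2*(-7) = 108 + 7/2 = 223/2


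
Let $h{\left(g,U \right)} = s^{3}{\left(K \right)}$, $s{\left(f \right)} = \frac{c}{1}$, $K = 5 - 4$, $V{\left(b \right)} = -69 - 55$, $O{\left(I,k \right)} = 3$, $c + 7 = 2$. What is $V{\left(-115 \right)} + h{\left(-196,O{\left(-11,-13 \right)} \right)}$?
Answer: $-249$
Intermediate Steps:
$c = -5$ ($c = -7 + 2 = -5$)
$V{\left(b \right)} = -124$
$K = 1$ ($K = 5 - 4 = 1$)
$s{\left(f \right)} = -5$ ($s{\left(f \right)} = - \frac{5}{1} = \left(-5\right) 1 = -5$)
$h{\left(g,U \right)} = -125$ ($h{\left(g,U \right)} = \left(-5\right)^{3} = -125$)
$V{\left(-115 \right)} + h{\left(-196,O{\left(-11,-13 \right)} \right)} = -124 - 125 = -249$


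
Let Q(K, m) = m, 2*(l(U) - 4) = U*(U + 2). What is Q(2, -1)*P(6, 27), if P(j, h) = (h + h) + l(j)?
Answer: -82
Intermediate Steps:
l(U) = 4 + U*(2 + U)/2 (l(U) = 4 + (U*(U + 2))/2 = 4 + (U*(2 + U))/2 = 4 + U*(2 + U)/2)
P(j, h) = 4 + j + j²/2 + 2*h (P(j, h) = (h + h) + (4 + j + j²/2) = 2*h + (4 + j + j²/2) = 4 + j + j²/2 + 2*h)
Q(2, -1)*P(6, 27) = -(4 + 6 + (½)*6² + 2*27) = -(4 + 6 + (½)*36 + 54) = -(4 + 6 + 18 + 54) = -1*82 = -82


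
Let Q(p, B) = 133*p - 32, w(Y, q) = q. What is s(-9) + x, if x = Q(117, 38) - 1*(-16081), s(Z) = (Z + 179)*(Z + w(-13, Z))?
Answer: 28550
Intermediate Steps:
Q(p, B) = -32 + 133*p
s(Z) = 2*Z*(179 + Z) (s(Z) = (Z + 179)*(Z + Z) = (179 + Z)*(2*Z) = 2*Z*(179 + Z))
x = 31610 (x = (-32 + 133*117) - 1*(-16081) = (-32 + 15561) + 16081 = 15529 + 16081 = 31610)
s(-9) + x = 2*(-9)*(179 - 9) + 31610 = 2*(-9)*170 + 31610 = -3060 + 31610 = 28550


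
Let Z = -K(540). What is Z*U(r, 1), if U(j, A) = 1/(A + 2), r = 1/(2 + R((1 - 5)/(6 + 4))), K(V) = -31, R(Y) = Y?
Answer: 31/3 ≈ 10.333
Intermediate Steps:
r = 5/8 (r = 1/(2 + (1 - 5)/(6 + 4)) = 1/(2 - 4/10) = 1/(2 - 4*1/10) = 1/(2 - 2/5) = 1/(8/5) = 5/8 ≈ 0.62500)
U(j, A) = 1/(2 + A)
Z = 31 (Z = -1*(-31) = 31)
Z*U(r, 1) = 31/(2 + 1) = 31/3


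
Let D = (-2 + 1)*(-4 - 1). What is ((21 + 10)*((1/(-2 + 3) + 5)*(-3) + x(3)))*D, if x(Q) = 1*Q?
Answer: -2325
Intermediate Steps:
D = 5 (D = -1*(-5) = 5)
x(Q) = Q
((21 + 10)*((1/(-2 + 3) + 5)*(-3) + x(3)))*D = ((21 + 10)*((1/(-2 + 3) + 5)*(-3) + 3))*5 = (31*((1/1 + 5)*(-3) + 3))*5 = (31*((1 + 5)*(-3) + 3))*5 = (31*(6*(-3) + 3))*5 = (31*(-18 + 3))*5 = (31*(-15))*5 = -465*5 = -2325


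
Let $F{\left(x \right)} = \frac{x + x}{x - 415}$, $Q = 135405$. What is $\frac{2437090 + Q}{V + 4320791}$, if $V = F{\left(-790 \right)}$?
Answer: $\frac{619971295}{1041310947} \approx 0.59538$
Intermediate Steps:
$F{\left(x \right)} = \frac{2 x}{-415 + x}$
$V = \frac{316}{241}$ ($V = 2 \left(-790\right) \frac{1}{-415 - 790} = 2 \left(-790\right) \frac{1}{-1205} = 2 \left(-790\right) \left(- \frac{1}{1205}\right) = \frac{316}{241} \approx 1.3112$)
$\frac{2437090 + Q}{V + 4320791} = \frac{2437090 + 135405}{\frac{316}{241} + 4320791} = \frac{2572495}{\frac{1041310947}{241}} = 2572495 \cdot \frac{241}{1041310947} = \frac{619971295}{1041310947}$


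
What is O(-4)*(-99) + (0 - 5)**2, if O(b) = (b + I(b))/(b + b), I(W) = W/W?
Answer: -97/8 ≈ -12.125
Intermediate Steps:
I(W) = 1
O(b) = (1 + b)/(2*b) (O(b) = (b + 1)/(b + b) = (1 + b)/((2*b)) = (1 + b)*(1/(2*b)) = (1 + b)/(2*b))
O(-4)*(-99) + (0 - 5)**2 = ((1/2)*(1 - 4)/(-4))*(-99) + (0 - 5)**2 = ((1/2)*(-1/4)*(-3))*(-99) + (-5)**2 = (3/8)*(-99) + 25 = -297/8 + 25 = -97/8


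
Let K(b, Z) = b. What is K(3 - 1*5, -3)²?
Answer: 4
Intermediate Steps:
K(3 - 1*5, -3)² = (3 - 1*5)² = (3 - 5)² = (-2)² = 4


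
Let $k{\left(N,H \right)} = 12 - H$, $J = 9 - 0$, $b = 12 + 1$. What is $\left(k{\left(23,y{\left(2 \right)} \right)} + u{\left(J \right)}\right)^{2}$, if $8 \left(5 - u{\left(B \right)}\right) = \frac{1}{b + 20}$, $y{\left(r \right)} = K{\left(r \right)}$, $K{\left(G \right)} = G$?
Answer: $\frac{15673681}{69696} \approx 224.89$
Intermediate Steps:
$y{\left(r \right)} = r$
$b = 13$
$J = 9$ ($J = 9 + 0 = 9$)
$u{\left(B \right)} = \frac{1319}{264}$ ($u{\left(B \right)} = 5 - \frac{1}{8 \left(13 + 20\right)} = 5 - \frac{1}{8 \cdot 33} = 5 - \frac{1}{264} = \frac{1319}{264}$)
$\left(k{\left(23,y{\left(2 \right)} \right)} + u{\left(J \right)}\right)^{2} = \left(\left(12 - 2\right) + \frac{1319}{264}\right)^{2} = \left(10 + \frac{1319}{264}\right)^{2} = \left(\frac{3959}{264}\right)^{2} = \frac{15673681}{69696}$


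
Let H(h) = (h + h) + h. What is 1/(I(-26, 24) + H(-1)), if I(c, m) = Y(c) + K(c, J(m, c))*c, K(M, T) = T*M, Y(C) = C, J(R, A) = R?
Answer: 1/16195 ≈ 6.1748e-5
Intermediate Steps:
K(M, T) = M*T
H(h) = 3*h (H(h) = 2*h + h = 3*h)
I(c, m) = c + m*c² (I(c, m) = c + (c*m)*c = c + m*c²)
1/(I(-26, 24) + H(-1)) = 1/(-26*(1 - 26*24) + 3*(-1)) = 1/(-26*(1 - 624) - 3) = 1/(-26*(-623) - 3) = 1/(16198 - 3) = 1/16195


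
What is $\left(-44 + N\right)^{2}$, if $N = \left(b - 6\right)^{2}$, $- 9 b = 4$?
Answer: $\frac{40000}{6561} \approx 6.0966$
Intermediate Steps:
$b = - \frac{4}{9}$ ($b = \left(- \frac{1}{9}\right) 4 = - \frac{4}{9} \approx -0.44444$)
$N = \frac{3364}{81}$ ($N = \left(- \frac{4}{9} - 6\right)^{2} = \left(- \frac{58}{9}\right)^{2} = \frac{3364}{81} \approx 41.531$)
$\left(-44 + N\right)^{2} = \left(-44 + \frac{3364}{81}\right)^{2} = \left(- \frac{200}{81}\right)^{2} = \frac{40000}{6561}$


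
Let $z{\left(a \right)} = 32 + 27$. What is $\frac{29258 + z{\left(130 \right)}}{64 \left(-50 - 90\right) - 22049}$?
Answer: $- \frac{29317}{31009} \approx -0.94544$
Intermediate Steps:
$z{\left(a \right)} = 59$
$\frac{29258 + z{\left(130 \right)}}{64 \left(-50 - 90\right) - 22049} = \frac{29258 + 59}{64 \left(-50 - 90\right) - 22049} = \frac{29317}{64 \left(-140\right) - 22049} = \frac{29317}{-8960 - 22049} = \frac{29317}{-31009} = 29317 \left(- \frac{1}{31009}\right) = - \frac{29317}{31009}$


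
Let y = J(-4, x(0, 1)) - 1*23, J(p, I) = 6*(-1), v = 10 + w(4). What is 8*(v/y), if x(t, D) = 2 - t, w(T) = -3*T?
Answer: 16/29 ≈ 0.55172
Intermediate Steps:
v = -2 (v = 10 - 3*4 = 10 - 12 = -2)
J(p, I) = -6
y = -29 (y = -6 - 1*23 = -6 - 23 = -29)
8*(v/y) = 8*(-2/(-29)) = 8*(-2*(-1/29)) = 8*(2/29) = 16/29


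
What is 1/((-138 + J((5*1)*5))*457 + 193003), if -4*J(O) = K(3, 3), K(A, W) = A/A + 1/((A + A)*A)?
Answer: 72/9346781 ≈ 7.7032e-6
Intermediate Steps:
K(A, W) = 1 + 1/(2*A²) (K(A, W) = 1 + 1/(((2*A))*A) = 1 + (1/(2*A))/A = 1 + 1/(2*A²))
J(O) = -19/72 (J(O) = -(1 + (½)/3²)/4 = -(1 + (½)*(⅑))/4 = -(1 + 1/18)/4 = -¼*19/18 = -19/72)
1/((-138 + J((5*1)*5))*457 + 193003) = 1/((-138 - 19/72)*457 + 193003) = 1/(-9955/72*457 + 193003) = 1/(-4549435/72 + 193003) = 1/(9346781/72) = 72/9346781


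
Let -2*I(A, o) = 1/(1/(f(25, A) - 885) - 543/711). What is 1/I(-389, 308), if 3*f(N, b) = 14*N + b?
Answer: 162775/106413 ≈ 1.5297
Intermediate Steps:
f(N, b) = b/3 + 14*N/3 (f(N, b) = (14*N + b)/3 = (b + 14*N)/3 = b/3 + 14*N/3)
I(A, o) = -1/(2*(-181/237 + 1/(-2305/3 + A/3))) (I(A, o) = -1/(2*(1/((A/3 + (14/3)*25) - 885) - 543/711)) = -1/(2*(1/((A/3 + 350/3) - 885) - 543*1/711)) = -1/(2*(1/((350/3 + A/3) - 885) - 181/237)) = -1/(2*(1/(-2305/3 + A/3) - 181/237)) = -1/(2*(-181/237 + 1/(-2305/3 + A/3))))
1/I(-389, 308) = 1/(237*(-2305 - 389)/(2*(-417916 + 181*(-389)))) = 1/((237/2)*(-2694)/(-417916 - 70409)) = 1/((237/2)*(-2694)/(-488325)) = 1/((237/2)*(-1/488325)*(-2694)) = 1/(106413/162775) = 162775/106413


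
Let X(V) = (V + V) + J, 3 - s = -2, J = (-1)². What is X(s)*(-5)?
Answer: -55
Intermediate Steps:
J = 1
s = 5 (s = 3 - 1*(-2) = 3 + 2 = 5)
X(V) = 1 + 2*V (X(V) = (V + V) + 1 = 2*V + 1 = 1 + 2*V)
X(s)*(-5) = (1 + 2*5)*(-5) = (1 + 10)*(-5) = 11*(-5) = -55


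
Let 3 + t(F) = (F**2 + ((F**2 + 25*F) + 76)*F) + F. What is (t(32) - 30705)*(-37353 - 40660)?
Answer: -2429948924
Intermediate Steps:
t(F) = -3 + F + F**2 + F*(76 + F**2 + 25*F) (t(F) = -3 + ((F**2 + ((F**2 + 25*F) + 76)*F) + F) = -3 + ((F**2 + (76 + F**2 + 25*F)*F) + F) = -3 + ((F**2 + F*(76 + F**2 + 25*F)) + F) = -3 + (F + F**2 + F*(76 + F**2 + 25*F)) = -3 + F + F**2 + F*(76 + F**2 + 25*F))
(t(32) - 30705)*(-37353 - 40660) = ((-3 + 32**3 + 26*32**2 + 77*32) - 30705)*(-37353 - 40660) = ((-3 + 32768 + 26*1024 + 2464) - 30705)*(-78013) = ((-3 + 32768 + 26624 + 2464) - 30705)*(-78013) = (61853 - 30705)*(-78013) = 31148*(-78013) = -2429948924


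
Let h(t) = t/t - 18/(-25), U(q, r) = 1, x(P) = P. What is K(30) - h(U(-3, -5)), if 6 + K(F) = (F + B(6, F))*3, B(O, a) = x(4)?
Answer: 2357/25 ≈ 94.280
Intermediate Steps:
B(O, a) = 4
h(t) = 43/25 (h(t) = 1 - 18*(-1/25) = 1 + 18/25 = 43/25)
K(F) = 6 + 3*F (K(F) = -6 + (F + 4)*3 = -6 + (4 + F)*3 = -6 + (12 + 3*F) = 6 + 3*F)
K(30) - h(U(-3, -5)) = (6 + 3*30) - 1*43/25 = (6 + 90) - 43/25 = 96 - 43/25 = 2357/25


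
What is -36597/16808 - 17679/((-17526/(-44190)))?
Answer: -198964234047/4463288 ≈ -44578.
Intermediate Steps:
-36597/16808 - 17679/((-17526/(-44190))) = -36597*1/16808 - 17679/((-17526*(-1/44190))) = -3327/1528 - 17679/2921/7365 = -3327/1528 - 17679*7365/2921 = -3327/1528 - 130205835/2921 = -198964234047/4463288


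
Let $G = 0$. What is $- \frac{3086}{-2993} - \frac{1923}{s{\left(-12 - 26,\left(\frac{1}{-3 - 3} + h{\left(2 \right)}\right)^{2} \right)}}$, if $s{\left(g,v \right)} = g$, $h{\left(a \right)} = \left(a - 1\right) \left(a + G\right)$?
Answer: $\frac{5872807}{113734} \approx 51.636$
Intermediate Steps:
$h{\left(a \right)} = a \left(-1 + a\right)$ ($h{\left(a \right)} = \left(a - 1\right) \left(a + 0\right) = \left(-1 + a\right) a = a \left(-1 + a\right)$)
$- \frac{3086}{-2993} - \frac{1923}{s{\left(-12 - 26,\left(\frac{1}{-3 - 3} + h{\left(2 \right)}\right)^{2} \right)}} = - \frac{3086}{-2993} - \frac{1923}{-12 - 26} = \left(-3086\right) \left(- \frac{1}{2993}\right) - \frac{1923}{-38} = \frac{3086}{2993} - - \frac{1923}{38} = \frac{3086}{2993} + \frac{1923}{38} = \frac{5872807}{113734}$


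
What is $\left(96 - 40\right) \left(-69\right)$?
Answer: $-3864$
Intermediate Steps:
$\left(96 - 40\right) \left(-69\right) = 56 \left(-69\right) = -3864$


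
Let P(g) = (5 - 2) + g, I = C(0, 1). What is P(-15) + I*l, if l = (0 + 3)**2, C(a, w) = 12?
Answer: 96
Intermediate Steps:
I = 12
P(g) = 3 + g
l = 9 (l = 3**2 = 9)
P(-15) + I*l = (3 - 15) + 12*9 = -12 + 108 = 96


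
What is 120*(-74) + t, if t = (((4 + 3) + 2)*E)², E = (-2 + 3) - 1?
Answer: -8880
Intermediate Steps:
E = 0 (E = 1 - 1 = 0)
t = 0 (t = (((4 + 3) + 2)*0)² = ((7 + 2)*0)² = (9*0)² = 0² = 0)
120*(-74) + t = 120*(-74) + 0 = -8880 + 0 = -8880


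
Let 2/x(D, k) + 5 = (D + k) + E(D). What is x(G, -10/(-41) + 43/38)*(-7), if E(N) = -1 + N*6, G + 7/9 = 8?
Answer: -196308/644045 ≈ -0.30480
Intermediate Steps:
G = 65/9 (G = -7/9 + 8 = 65/9 ≈ 7.2222)
E(N) = -1 + 6*N
x(D, k) = 2/(-6 + k + 7*D) (x(D, k) = 2/(-5 + ((D + k) + (-1 + 6*D))) = 2/(-5 + (-1 + k + 7*D)) = 2/(-6 + k + 7*D))
x(G, -10/(-41) + 43/38)*(-7) = (2/(-6 + (-10/(-41) + 43/38) + 7*(65/9)))*(-7) = (2/(-6 + (-10*(-1/41) + 43*(1/38)) + 455/9))*(-7) = (2/(-6 + (10/41 + 43/38) + 455/9))*(-7) = (2/(-6 + 2143/1558 + 455/9))*(-7) = (2/(644045/14022))*(-7) = (2*(14022/644045))*(-7) = (28044/644045)*(-7) = -196308/644045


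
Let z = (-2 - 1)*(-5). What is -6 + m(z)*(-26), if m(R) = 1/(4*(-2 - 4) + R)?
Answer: -28/9 ≈ -3.1111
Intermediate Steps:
z = 15 (z = -3*(-5) = 15)
m(R) = 1/(-24 + R) (m(R) = 1/(4*(-6) + R) = 1/(-24 + R))
-6 + m(z)*(-26) = -6 - 26/(-24 + 15) = -6 - 26/(-9) = -6 - 1/9*(-26) = -6 + 26/9 = -28/9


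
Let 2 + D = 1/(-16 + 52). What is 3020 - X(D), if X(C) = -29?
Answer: 3049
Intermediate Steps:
D = -71/36 (D = -2 + 1/(-16 + 52) = -2 + 1/36 = -71/36 ≈ -1.9722)
3020 - X(D) = 3020 - 1*(-29) = 3020 + 29 = 3049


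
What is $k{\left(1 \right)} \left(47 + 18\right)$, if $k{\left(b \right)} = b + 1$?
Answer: $130$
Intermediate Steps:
$k{\left(b \right)} = 1 + b$
$k{\left(1 \right)} \left(47 + 18\right) = \left(1 + 1\right) \left(47 + 18\right) = 2 \cdot 65 = 130$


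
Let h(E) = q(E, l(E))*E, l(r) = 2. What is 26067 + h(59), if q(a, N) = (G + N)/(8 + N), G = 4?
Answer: 130512/5 ≈ 26102.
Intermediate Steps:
q(a, N) = (4 + N)/(8 + N)
h(E) = 3*E/5 (h(E) = ((4 + 2)/(8 + 2))*E = (6/10)*E = ((⅒)*6)*E = 3*E/5)
26067 + h(59) = 26067 + (⅗)*59 = 26067 + 177/5 = 130512/5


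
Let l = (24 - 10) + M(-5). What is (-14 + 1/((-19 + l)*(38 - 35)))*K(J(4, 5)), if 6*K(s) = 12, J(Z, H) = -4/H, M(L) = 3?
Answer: -85/3 ≈ -28.333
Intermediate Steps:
K(s) = 2 (K(s) = (⅙)*12 = 2)
l = 17 (l = (24 - 10) + 3 = 14 + 3 = 17)
(-14 + 1/((-19 + l)*(38 - 35)))*K(J(4, 5)) = (-14 + 1/((-19 + 17)*(38 - 35)))*2 = (-14 + 1/(-2*3))*2 = (-14 + 1/(-6))*2 = (-14 - ⅙)*2 = -85/6*2 = -85/3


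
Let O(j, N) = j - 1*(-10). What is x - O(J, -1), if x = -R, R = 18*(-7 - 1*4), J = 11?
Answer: 177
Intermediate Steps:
O(j, N) = 10 + j (O(j, N) = j + 10 = 10 + j)
R = -198 (R = 18*(-7 - 4) = 18*(-11) = -198)
x = 198 (x = -1*(-198) = 198)
x - O(J, -1) = 198 - (10 + 11) = 198 - 1*21 = 198 - 21 = 177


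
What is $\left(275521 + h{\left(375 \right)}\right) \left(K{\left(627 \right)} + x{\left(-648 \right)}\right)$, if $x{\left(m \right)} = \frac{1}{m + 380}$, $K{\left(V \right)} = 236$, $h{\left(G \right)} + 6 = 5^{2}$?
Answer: $\frac{4356769595}{67} \approx 6.5026 \cdot 10^{7}$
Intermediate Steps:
$h{\left(G \right)} = 19$ ($h{\left(G \right)} = -6 + 5^{2} = -6 + 25 = 19$)
$x{\left(m \right)} = \frac{1}{380 + m}$
$\left(275521 + h{\left(375 \right)}\right) \left(K{\left(627 \right)} + x{\left(-648 \right)}\right) = \left(275521 + 19\right) \left(236 + \frac{1}{380 - 648}\right) = 275540 \left(236 + \frac{1}{-268}\right) = 275540 \left(236 - \frac{1}{268}\right) = 275540 \cdot \frac{63247}{268} = \frac{4356769595}{67}$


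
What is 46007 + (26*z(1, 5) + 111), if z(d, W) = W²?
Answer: 46768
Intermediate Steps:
46007 + (26*z(1, 5) + 111) = 46007 + (26*5² + 111) = 46007 + (26*25 + 111) = 46007 + (650 + 111) = 46007 + 761 = 46768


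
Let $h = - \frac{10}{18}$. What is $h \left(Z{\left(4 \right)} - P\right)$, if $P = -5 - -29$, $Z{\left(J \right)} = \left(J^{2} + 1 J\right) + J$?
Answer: $0$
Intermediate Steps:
$Z{\left(J \right)} = J^{2} + 2 J$ ($Z{\left(J \right)} = \left(J^{2} + J\right) + J = \left(J + J^{2}\right) + J = J^{2} + 2 J$)
$P = 24$ ($P = -5 + 29 = 24$)
$h = - \frac{5}{9}$ ($h = \left(-10\right) \frac{1}{18} = - \frac{5}{9} \approx -0.55556$)
$h \left(Z{\left(4 \right)} - P\right) = - \frac{5 \left(4 \left(2 + 4\right) - 24\right)}{9} = - \frac{5 \left(4 \cdot 6 - 24\right)}{9} = - \frac{5 \left(24 - 24\right)}{9} = \left(- \frac{5}{9}\right) 0 = 0$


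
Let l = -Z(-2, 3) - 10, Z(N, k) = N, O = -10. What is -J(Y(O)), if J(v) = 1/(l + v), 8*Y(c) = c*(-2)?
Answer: 2/11 ≈ 0.18182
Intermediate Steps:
l = -8 (l = -1*(-2) - 10 = 2 - 10 = -8)
Y(c) = -c/4 (Y(c) = (c*(-2))/8 = (-2*c)/8 = -c/4)
J(v) = 1/(-8 + v)
-J(Y(O)) = -1/(-8 - 1/4*(-10)) = -1/(-8 + 5/2) = -1/(-11/2) = -1*(-2/11) = 2/11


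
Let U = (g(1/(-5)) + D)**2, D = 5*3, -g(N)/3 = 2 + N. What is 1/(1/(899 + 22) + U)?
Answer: 23025/2122009 ≈ 0.010851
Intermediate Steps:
g(N) = -6 - 3*N (g(N) = -3*(2 + N) = -6 - 3*N)
D = 15
U = 2304/25 (U = ((-6 - 3/(-5)) + 15)**2 = ((-6 - 3*(-1)/5) + 15)**2 = ((-6 - 3*(-1/5)) + 15)**2 = ((-6 + 3/5) + 15)**2 = (-27/5 + 15)**2 = (48/5)**2 = 2304/25 ≈ 92.160)
1/(1/(899 + 22) + U) = 1/(1/(899 + 22) + 2304/25) = 1/(1/921 + 2304/25) = 1/(2122009/23025) = 23025/2122009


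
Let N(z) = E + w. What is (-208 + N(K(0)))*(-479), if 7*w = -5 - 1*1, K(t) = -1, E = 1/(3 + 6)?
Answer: 6299329/63 ≈ 99989.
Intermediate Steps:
E = ⅑ (E = 1/9 = ⅑ ≈ 0.11111)
w = -6/7 (w = (-5 - 1*1)/7 = (-5 - 1)/7 = (⅐)*(-6) = -6/7 ≈ -0.85714)
N(z) = -47/63 (N(z) = ⅑ - 6/7 = -47/63)
(-208 + N(K(0)))*(-479) = (-208 - 47/63)*(-479) = -13151/63*(-479) = 6299329/63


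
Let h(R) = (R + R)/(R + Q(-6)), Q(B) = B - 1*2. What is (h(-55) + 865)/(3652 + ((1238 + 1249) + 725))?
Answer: 54605/432432 ≈ 0.12627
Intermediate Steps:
Q(B) = -2 + B (Q(B) = B - 2 = -2 + B)
h(R) = 2*R/(-8 + R) (h(R) = (R + R)/(R + (-2 - 6)) = (2*R)/(R - 8) = (2*R)/(-8 + R) = 2*R/(-8 + R))
(h(-55) + 865)/(3652 + ((1238 + 1249) + 725)) = (2*(-55)/(-8 - 55) + 865)/(3652 + ((1238 + 1249) + 725)) = (2*(-55)/(-63) + 865)/(3652 + (2487 + 725)) = (2*(-55)*(-1/63) + 865)/(3652 + 3212) = (110/63 + 865)/6864 = (54605/63)*(1/6864) = 54605/432432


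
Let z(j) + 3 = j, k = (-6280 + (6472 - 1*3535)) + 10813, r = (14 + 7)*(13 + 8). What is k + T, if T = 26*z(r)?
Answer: 18858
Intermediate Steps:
r = 441 (r = 21*21 = 441)
k = 7470 (k = (-6280 + (6472 - 3535)) + 10813 = (-6280 + 2937) + 10813 = -3343 + 10813 = 7470)
z(j) = -3 + j
T = 11388 (T = 26*(-3 + 441) = 26*438 = 11388)
k + T = 7470 + 11388 = 18858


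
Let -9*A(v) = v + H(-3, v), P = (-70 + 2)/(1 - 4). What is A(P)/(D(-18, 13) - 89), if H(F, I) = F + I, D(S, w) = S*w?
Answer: 127/8721 ≈ 0.014563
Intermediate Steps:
P = 68/3 (P = -68/(-3) = -68*(-⅓) = 68/3 ≈ 22.667)
A(v) = ⅓ - 2*v/9 (A(v) = -(v + (-3 + v))/9 = -(-3 + 2*v)/9 = ⅓ - 2*v/9)
A(P)/(D(-18, 13) - 89) = (⅓ - 2/9*68/3)/(-18*13 - 89) = (⅓ - 136/27)/(-234 - 89) = -127/27/(-323) = -127/27*(-1/323) = 127/8721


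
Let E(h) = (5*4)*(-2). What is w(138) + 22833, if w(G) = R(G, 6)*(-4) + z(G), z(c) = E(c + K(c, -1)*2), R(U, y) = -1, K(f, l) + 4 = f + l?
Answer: 22797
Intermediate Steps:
K(f, l) = -4 + f + l (K(f, l) = -4 + (f + l) = -4 + f + l)
E(h) = -40 (E(h) = 20*(-2) = -40)
z(c) = -40
w(G) = -36 (w(G) = -1*(-4) - 40 = 4 - 40 = -36)
w(138) + 22833 = -36 + 22833 = 22797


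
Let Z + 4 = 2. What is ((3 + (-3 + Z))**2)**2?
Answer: 16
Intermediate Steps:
Z = -2 (Z = -4 + 2 = -2)
((3 + (-3 + Z))**2)**2 = ((3 + (-3 - 2))**2)**2 = ((3 - 5)**2)**2 = ((-2)**2)**2 = 4**2 = 16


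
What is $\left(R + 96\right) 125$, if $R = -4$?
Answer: $11500$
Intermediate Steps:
$\left(R + 96\right) 125 = \left(-4 + 96\right) 125 = 92 \cdot 125 = 11500$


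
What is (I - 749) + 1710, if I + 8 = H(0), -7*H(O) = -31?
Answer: 6702/7 ≈ 957.43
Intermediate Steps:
H(O) = 31/7 (H(O) = -1/7*(-31) = 31/7)
I = -25/7 (I = -8 + 31/7 = -25/7 ≈ -3.5714)
(I - 749) + 1710 = (-25/7 - 749) + 1710 = -5268/7 + 1710 = 6702/7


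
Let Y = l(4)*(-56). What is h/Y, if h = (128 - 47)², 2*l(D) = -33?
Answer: 2187/308 ≈ 7.1006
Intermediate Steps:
l(D) = -33/2 (l(D) = (½)*(-33) = -33/2)
h = 6561 (h = 81² = 6561)
Y = 924 (Y = -33/2*(-56) = 924)
h/Y = 6561/924 = 6561*(1/924) = 2187/308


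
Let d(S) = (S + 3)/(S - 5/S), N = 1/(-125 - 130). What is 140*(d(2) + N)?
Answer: -71428/51 ≈ -1400.5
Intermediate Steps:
N = -1/255 (N = 1/(-255) = -1/255 ≈ -0.0039216)
d(S) = (3 + S)/(S - 5/S)
140*(d(2) + N) = 140*(2*(3 + 2)/(-5 + 2²) - 1/255) = 140*(2*5/(-5 + 4) - 1/255) = 140*(2*5/(-1) - 1/255) = 140*(2*(-1)*5 - 1/255) = 140*(-10 - 1/255) = 140*(-2551/255) = -71428/51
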